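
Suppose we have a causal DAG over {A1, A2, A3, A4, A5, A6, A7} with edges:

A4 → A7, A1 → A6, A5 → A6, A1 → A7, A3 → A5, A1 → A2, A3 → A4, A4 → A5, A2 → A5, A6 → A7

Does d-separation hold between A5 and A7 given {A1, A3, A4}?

No

We examine all 6 paths between A5 and A7:
Path 1: A5 ← A4 → A7
  A4 is a fork here and A4 is conditioned on, so the path is blocked at A4.
Path 2: A5 → A6 ← A1 → A7
  A6 is a collider here and neither A6 nor any of its descendants is conditioned on, so the collider stays closed — the path is blocked at A6.
Path 3: A5 → A6 → A7
  A6 is a chain and A6 is not conditioned on — no node blocks this path, so it is active.
Path 4: A5 ← A2 ← A1 → A6 → A7
  A1 is a fork here and A1 is conditioned on, so the path is blocked at A1.
Path 5: A5 ← A2 ← A1 → A7
  A1 is a fork here and A1 is conditioned on, so the path is blocked at A1.
Path 6: A5 ← A3 → A4 → A7
  A3 is a fork here and A3 is conditioned on, so the path is blocked at A3.
Because an active path exists, A5 and A7 are not d-separated.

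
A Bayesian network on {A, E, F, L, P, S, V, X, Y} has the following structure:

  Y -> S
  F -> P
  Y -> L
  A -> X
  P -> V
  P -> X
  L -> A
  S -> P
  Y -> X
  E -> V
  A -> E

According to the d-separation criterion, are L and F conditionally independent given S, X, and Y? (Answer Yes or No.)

No

Enumerating the 6 paths from L to F and testing each for blocking by {S, X, Y}:
Path 1: L → A → E → V ← P ← F
  V is a collider here and neither V nor any of its descendants is conditioned on, so the collider stays closed — the path is blocked at V.
Path 2: L → A → X ← P ← F
  A is a chain and A is not conditioned on; X is a collider and X is conditioned on, which opens it; P is a chain and P is not conditioned on — no node blocks this path, so it is active.
Path 3: L → A → X ← Y → S → P ← F
  Y is a fork here and Y is conditioned on, so the path is blocked at Y.
Path 4: L ← Y → S → P ← F
  Y is a fork here and Y is conditioned on, so the path is blocked at Y.
Path 5: L ← Y → X ← P ← F
  Y is a fork here and Y is conditioned on, so the path is blocked at Y.
Path 6: L ← Y → X ← A → E → V ← P ← F
  Y is a fork here and Y is conditioned on, so the path is blocked at Y.
At least one path is unblocked, so d-separation fails.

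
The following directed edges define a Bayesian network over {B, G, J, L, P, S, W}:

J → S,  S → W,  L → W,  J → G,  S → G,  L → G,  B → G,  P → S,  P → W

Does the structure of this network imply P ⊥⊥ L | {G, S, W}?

There are 6 undirected paths between P and L; checking each against the conditioning set {G, S, W}:
  1. P → W ← S → G ← L — W:collider[open]; S:fork[blocks]; G:collider[open] ⇒ blocked
  2. P → W ← S ← J → G ← L — W:collider[open]; S:chain[blocks]; J:fork[open]; G:collider[open] ⇒ blocked
  3. P → W ← L — W:collider[open] ⇒ active
  4. P → S → G ← L — S:chain[blocks]; G:collider[open] ⇒ blocked
  5. P → S → W ← L — S:chain[blocks]; W:collider[open] ⇒ blocked
  6. P → S ← J → G ← L — S:collider[open]; J:fork[open]; G:collider[open] ⇒ active
Because an active path exists, P and L are not d-separated.

No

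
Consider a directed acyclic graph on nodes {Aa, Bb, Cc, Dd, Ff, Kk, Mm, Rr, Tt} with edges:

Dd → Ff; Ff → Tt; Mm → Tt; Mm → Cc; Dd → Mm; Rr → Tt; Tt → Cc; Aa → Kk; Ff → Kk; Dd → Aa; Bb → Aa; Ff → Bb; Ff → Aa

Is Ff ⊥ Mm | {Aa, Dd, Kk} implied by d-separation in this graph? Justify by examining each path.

We examine all 6 paths between Ff and Mm:
Path 1: Ff → Aa ← Dd → Mm
  Dd is a fork here and Dd is conditioned on, so the path is blocked at Dd.
Path 2: Ff → Kk ← Aa ← Dd → Mm
  Aa is a chain here and Aa is conditioned on, so the path is blocked at Aa.
Path 3: Ff → Bb → Aa ← Dd → Mm
  Dd is a fork here and Dd is conditioned on, so the path is blocked at Dd.
Path 4: Ff → Tt ← Mm
  Tt is a collider here and neither Tt nor any of its descendants is conditioned on, so the collider stays closed — the path is blocked at Tt.
Path 5: Ff → Tt → Cc ← Mm
  Cc is a collider here and neither Cc nor any of its descendants is conditioned on, so the collider stays closed — the path is blocked at Cc.
Path 6: Ff ← Dd → Mm
  Dd is a fork here and Dd is conditioned on, so the path is blocked at Dd.
All paths are blocked; Ff ⊥ Mm | {Aa, Dd, Kk} holds.

Yes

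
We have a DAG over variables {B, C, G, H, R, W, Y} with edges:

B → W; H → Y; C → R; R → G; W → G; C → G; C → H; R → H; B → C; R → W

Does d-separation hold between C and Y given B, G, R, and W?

We examine all 6 paths between C and Y:
Path 1: C → R → H → Y
  R is a chain here and R is conditioned on, so the path is blocked at R.
Path 2: C → H → Y
  H is a chain and H is not conditioned on — no node blocks this path, so it is active.
Path 3: C ← B → W ← R → H → Y
  B is a fork here and B is conditioned on, so the path is blocked at B.
Path 4: C ← B → W → G ← R → H → Y
  B is a fork here and B is conditioned on, so the path is blocked at B.
Path 5: C → G ← R → H → Y
  R is a fork here and R is conditioned on, so the path is blocked at R.
Path 6: C → G ← W ← R → H → Y
  W is a chain here and W is conditioned on, so the path is blocked at W.
Because an active path exists, C and Y are not d-separated.

No — C and Y are not d-separated given {B, G, R, W}.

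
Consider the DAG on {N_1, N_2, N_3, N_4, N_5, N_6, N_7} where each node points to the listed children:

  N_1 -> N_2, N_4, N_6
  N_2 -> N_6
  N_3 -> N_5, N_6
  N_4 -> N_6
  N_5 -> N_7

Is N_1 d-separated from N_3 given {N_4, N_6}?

No

We examine all 3 paths between N_1 and N_3:
  1. N_1 → N_2 → N_6 ← N_3 — N_2:chain[open]; N_6:collider[open] ⇒ active
  2. N_1 → N_6 ← N_3 — N_6:collider[open] ⇒ active
  3. N_1 → N_4 → N_6 ← N_3 — N_4:chain[blocks]; N_6:collider[open] ⇒ blocked
Because an active path exists, N_1 and N_3 are not d-separated.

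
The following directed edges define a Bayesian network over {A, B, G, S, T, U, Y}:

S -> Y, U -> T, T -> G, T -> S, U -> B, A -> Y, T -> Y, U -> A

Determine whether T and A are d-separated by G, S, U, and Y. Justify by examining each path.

No

There are 3 undirected paths between T and A; checking each against the conditioning set {G, S, U, Y}:
  1. T → S → Y ← A — S:chain[blocks]; Y:collider[open] ⇒ blocked
  2. T ← U → A — U:fork[blocks] ⇒ blocked
  3. T → Y ← A — Y:collider[open] ⇒ active
Since the path T → Y ← A is active, T and A are not d-separated given {G, S, U, Y}.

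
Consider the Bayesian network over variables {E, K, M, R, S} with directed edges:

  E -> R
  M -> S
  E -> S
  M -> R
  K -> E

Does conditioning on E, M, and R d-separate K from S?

Enumerating the 2 paths from K to S and testing each for blocking by {E, M, R}:
  1. K → E → R ← M → S — E:chain[blocks]; R:collider[open]; M:fork[blocks] ⇒ blocked
  2. K → E → S — E:chain[blocks] ⇒ blocked
All paths are blocked; K ⊥ S | {E, M, R} holds.

Yes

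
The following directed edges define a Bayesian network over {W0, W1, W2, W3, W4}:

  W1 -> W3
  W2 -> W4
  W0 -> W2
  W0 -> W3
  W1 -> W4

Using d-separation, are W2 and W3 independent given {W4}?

Enumerating the 2 paths from W2 to W3 and testing each for blocking by {W4}:
  1. W2 ← W0 → W3 — W0:fork[open] ⇒ active
  2. W2 → W4 ← W1 → W3 — W4:collider[open]; W1:fork[open] ⇒ active
Because an active path exists, W2 and W3 are not d-separated.

No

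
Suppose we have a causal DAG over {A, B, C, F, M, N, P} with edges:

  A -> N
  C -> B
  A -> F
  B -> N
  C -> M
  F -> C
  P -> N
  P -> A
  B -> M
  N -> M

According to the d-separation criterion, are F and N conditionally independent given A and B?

Yes

There are 6 undirected paths between F and N; checking each against the conditioning set {A, B}:
Path 1: F ← A → N
  A is a fork here and A is conditioned on, so the path is blocked at A.
Path 2: F ← A ← P → N
  A is a chain here and A is conditioned on, so the path is blocked at A.
Path 3: F → C → B → N
  B is a chain here and B is conditioned on, so the path is blocked at B.
Path 4: F → C → B → M ← N
  B is a chain here and B is conditioned on, so the path is blocked at B.
Path 5: F → C → M ← N
  M is a collider here and neither M nor any of its descendants is conditioned on, so the collider stays closed — the path is blocked at M.
Path 6: F → C → M ← B → N
  M is a collider here and neither M nor any of its descendants is conditioned on, so the collider stays closed — the path is blocked at M.
Every path is blocked, so F and N are d-separated given {A, B}.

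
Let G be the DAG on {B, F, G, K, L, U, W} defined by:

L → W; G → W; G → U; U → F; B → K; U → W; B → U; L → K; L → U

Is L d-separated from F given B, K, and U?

We examine all 4 paths between L and F:
  1. L → K ← B → U → F — K:collider[open]; B:fork[blocks]; U:chain[blocks] ⇒ blocked
  2. L → U → F — U:chain[blocks] ⇒ blocked
  3. L → W ← G → U → F — W:collider[blocks]; G:fork[open]; U:chain[blocks] ⇒ blocked
  4. L → W ← U → F — W:collider[blocks]; U:fork[blocks] ⇒ blocked
Every path is blocked, so L and F are d-separated given {B, K, U}.

Yes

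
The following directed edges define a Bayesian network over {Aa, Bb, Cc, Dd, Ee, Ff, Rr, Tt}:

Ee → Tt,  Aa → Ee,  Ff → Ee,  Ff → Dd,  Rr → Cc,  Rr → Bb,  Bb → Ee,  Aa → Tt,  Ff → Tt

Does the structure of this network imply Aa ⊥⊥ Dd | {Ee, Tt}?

Enumerating the 4 paths from Aa to Dd and testing each for blocking by {Ee, Tt}:
Path 1: Aa → Tt ← Ff → Dd
  Tt is a collider and Tt is conditioned on, which opens it; Ff is a fork and Ff is not conditioned on — no node blocks this path, so it is active.
Path 2: Aa → Tt ← Ee ← Ff → Dd
  Ee is a chain here and Ee is conditioned on, so the path is blocked at Ee.
Path 3: Aa → Ee → Tt ← Ff → Dd
  Ee is a chain here and Ee is conditioned on, so the path is blocked at Ee.
Path 4: Aa → Ee ← Ff → Dd
  Ee is a collider and Ee is conditioned on, which opens it; Ff is a fork and Ff is not conditioned on — no node blocks this path, so it is active.
Since the path Aa → Tt ← Ff → Dd is active, Aa and Dd are not d-separated given {Ee, Tt}.

No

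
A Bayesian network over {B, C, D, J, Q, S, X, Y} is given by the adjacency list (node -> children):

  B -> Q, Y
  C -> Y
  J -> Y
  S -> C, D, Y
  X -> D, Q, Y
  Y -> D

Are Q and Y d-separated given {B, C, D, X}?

We examine all 5 paths between Q and Y:
  1. Q ← X → D ← S → C → Y — X:fork[blocks]; D:collider[open]; S:fork[open]; C:chain[blocks] ⇒ blocked
  2. Q ← X → D ← S → Y — X:fork[blocks]; D:collider[open]; S:fork[open] ⇒ blocked
  3. Q ← X → D ← Y — X:fork[blocks]; D:collider[open] ⇒ blocked
  4. Q ← X → Y — X:fork[blocks] ⇒ blocked
  5. Q ← B → Y — B:fork[blocks] ⇒ blocked
Every path is blocked, so Q and Y are d-separated given {B, C, D, X}.

Yes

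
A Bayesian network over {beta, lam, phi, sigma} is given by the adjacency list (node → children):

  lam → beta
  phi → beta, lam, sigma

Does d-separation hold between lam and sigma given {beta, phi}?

We examine all 2 paths between lam and sigma:
Path 1: lam → beta ← phi → sigma
  phi is a fork here and phi is conditioned on, so the path is blocked at phi.
Path 2: lam ← phi → sigma
  phi is a fork here and phi is conditioned on, so the path is blocked at phi.
Every path is blocked, so lam and sigma are d-separated given {beta, phi}.

Yes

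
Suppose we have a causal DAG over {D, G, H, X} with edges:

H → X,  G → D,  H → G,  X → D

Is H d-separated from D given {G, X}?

There are 2 undirected paths between H and D; checking each against the conditioning set {G, X}:
Path 1: H → G → D
  G is a chain here and G is conditioned on, so the path is blocked at G.
Path 2: H → X → D
  X is a chain here and X is conditioned on, so the path is blocked at X.
Every path is blocked, so H and D are d-separated given {G, X}.

Yes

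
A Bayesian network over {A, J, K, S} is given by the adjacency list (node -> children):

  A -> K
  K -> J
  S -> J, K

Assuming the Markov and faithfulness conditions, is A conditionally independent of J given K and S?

Yes — A and J are d-separated given {K, S}.

2 paths connect A and J; each must be blocked for d-separation to hold:
Path 1: A → K → J
  K is a chain here and K is conditioned on, so the path is blocked at K.
Path 2: A → K ← S → J
  S is a fork here and S is conditioned on, so the path is blocked at S.
All paths are blocked; A ⊥ J | {K, S} holds.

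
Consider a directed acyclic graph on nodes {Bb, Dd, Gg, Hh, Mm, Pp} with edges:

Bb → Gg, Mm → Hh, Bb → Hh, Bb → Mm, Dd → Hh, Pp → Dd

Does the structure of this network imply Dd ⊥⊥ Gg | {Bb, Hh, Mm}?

Yes

Enumerating the 2 paths from Dd to Gg and testing each for blocking by {Bb, Hh, Mm}:
Path 1: Dd → Hh ← Mm ← Bb → Gg
  Mm is a chain here and Mm is conditioned on, so the path is blocked at Mm.
Path 2: Dd → Hh ← Bb → Gg
  Bb is a fork here and Bb is conditioned on, so the path is blocked at Bb.
Since every path is blocked, d-separation holds.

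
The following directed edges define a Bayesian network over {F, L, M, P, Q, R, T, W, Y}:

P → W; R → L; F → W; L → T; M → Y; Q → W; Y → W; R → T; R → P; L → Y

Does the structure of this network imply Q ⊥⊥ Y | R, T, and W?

3 paths connect Q and Y; each must be blocked for d-separation to hold:
Path 1: Q → W ← P ← R → T ← L → Y
  R is a fork here and R is conditioned on, so the path is blocked at R.
Path 2: Q → W ← P ← R → L → Y
  R is a fork here and R is conditioned on, so the path is blocked at R.
Path 3: Q → W ← Y
  W is a collider and W is conditioned on, which opens it — no node blocks this path, so it is active.
Because an active path exists, Q and Y are not d-separated.

No — Q and Y are not d-separated given {R, T, W}.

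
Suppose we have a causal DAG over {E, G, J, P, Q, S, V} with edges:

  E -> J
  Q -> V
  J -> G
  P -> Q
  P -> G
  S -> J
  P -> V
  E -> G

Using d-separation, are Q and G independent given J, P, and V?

We examine all 2 paths between Q and G:
Path 1: Q ← P → G
  P is a fork here and P is conditioned on, so the path is blocked at P.
Path 2: Q → V ← P → G
  P is a fork here and P is conditioned on, so the path is blocked at P.
Every path is blocked, so Q and G are d-separated given {J, P, V}.

Yes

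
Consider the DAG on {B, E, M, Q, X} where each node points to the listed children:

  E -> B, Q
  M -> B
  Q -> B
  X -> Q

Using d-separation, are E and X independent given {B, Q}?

No

Enumerating the 2 paths from E to X and testing each for blocking by {B, Q}:
Path 1: E → Q ← X
  Q is a collider and Q is conditioned on, which opens it — no node blocks this path, so it is active.
Path 2: E → B ← Q ← X
  Q is a chain here and Q is conditioned on, so the path is blocked at Q.
Because an active path exists, E and X are not d-separated.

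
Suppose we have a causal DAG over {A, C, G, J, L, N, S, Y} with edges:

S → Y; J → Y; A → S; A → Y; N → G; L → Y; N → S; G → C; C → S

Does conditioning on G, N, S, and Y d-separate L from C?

No — L and C are not d-separated given {G, N, S, Y}.

There are 4 undirected paths between L and C; checking each against the conditioning set {G, N, S, Y}:
Path 1: L → Y ← S ← N → G → C
  S is a chain here and S is conditioned on, so the path is blocked at S.
Path 2: L → Y ← S ← C
  S is a chain here and S is conditioned on, so the path is blocked at S.
Path 3: L → Y ← A → S ← N → G → C
  N is a fork here and N is conditioned on, so the path is blocked at N.
Path 4: L → Y ← A → S ← C
  Y is a collider and Y is conditioned on, which opens it; A is a fork and A is not conditioned on; S is a collider and S is conditioned on, which opens it — no node blocks this path, so it is active.
Because an active path exists, L and C are not d-separated.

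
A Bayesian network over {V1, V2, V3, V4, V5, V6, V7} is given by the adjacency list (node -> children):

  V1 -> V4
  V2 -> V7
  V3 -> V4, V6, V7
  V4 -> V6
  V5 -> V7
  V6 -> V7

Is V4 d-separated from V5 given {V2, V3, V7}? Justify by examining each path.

Enumerating the 4 paths from V4 to V5 and testing each for blocking by {V2, V3, V7}:
Path 1: V4 → V6 ← V3 → V7 ← V5
  V3 is a fork here and V3 is conditioned on, so the path is blocked at V3.
Path 2: V4 → V6 → V7 ← V5
  V6 is a chain and V6 is not conditioned on; V7 is a collider and V7 is conditioned on, which opens it — no node blocks this path, so it is active.
Path 3: V4 ← V3 → V6 → V7 ← V5
  V3 is a fork here and V3 is conditioned on, so the path is blocked at V3.
Path 4: V4 ← V3 → V7 ← V5
  V3 is a fork here and V3 is conditioned on, so the path is blocked at V3.
At least one path is unblocked, so d-separation fails.

No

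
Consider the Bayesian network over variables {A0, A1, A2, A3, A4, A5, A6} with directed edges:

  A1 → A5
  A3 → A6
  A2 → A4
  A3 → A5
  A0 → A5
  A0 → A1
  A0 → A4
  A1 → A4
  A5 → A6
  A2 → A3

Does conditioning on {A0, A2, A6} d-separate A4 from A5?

There are 6 undirected paths between A4 and A5; checking each against the conditioning set {A0, A2, A6}:
Path 1: A4 ← A1 → A5
  A1 is a fork and A1 is not conditioned on — no node blocks this path, so it is active.
Path 2: A4 ← A1 ← A0 → A5
  A0 is a fork here and A0 is conditioned on, so the path is blocked at A0.
Path 3: A4 ← A2 → A3 → A5
  A2 is a fork here and A2 is conditioned on, so the path is blocked at A2.
Path 4: A4 ← A2 → A3 → A6 ← A5
  A2 is a fork here and A2 is conditioned on, so the path is blocked at A2.
Path 5: A4 ← A0 → A5
  A0 is a fork here and A0 is conditioned on, so the path is blocked at A0.
Path 6: A4 ← A0 → A1 → A5
  A0 is a fork here and A0 is conditioned on, so the path is blocked at A0.
Because an active path exists, A4 and A5 are not d-separated.

No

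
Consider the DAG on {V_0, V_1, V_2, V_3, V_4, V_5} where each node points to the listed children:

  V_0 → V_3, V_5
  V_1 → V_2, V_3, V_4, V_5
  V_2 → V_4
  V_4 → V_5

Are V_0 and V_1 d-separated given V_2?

Yes

There are 4 undirected paths between V_0 and V_1; checking each against the conditioning set {V_2}:
Path 1: V_0 → V_5 ← V_4 ← V_2 ← V_1
  V_5 is a collider here and neither V_5 nor any of its descendants is conditioned on, so the collider stays closed — the path is blocked at V_5.
Path 2: V_0 → V_5 ← V_4 ← V_1
  V_5 is a collider here and neither V_5 nor any of its descendants is conditioned on, so the collider stays closed — the path is blocked at V_5.
Path 3: V_0 → V_5 ← V_1
  V_5 is a collider here and neither V_5 nor any of its descendants is conditioned on, so the collider stays closed — the path is blocked at V_5.
Path 4: V_0 → V_3 ← V_1
  V_3 is a collider here and neither V_3 nor any of its descendants is conditioned on, so the collider stays closed — the path is blocked at V_3.
Every path is blocked, so V_0 and V_1 are d-separated given {V_2}.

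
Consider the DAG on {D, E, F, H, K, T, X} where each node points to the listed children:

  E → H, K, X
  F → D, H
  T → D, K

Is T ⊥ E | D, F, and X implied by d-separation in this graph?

Yes

2 paths connect T and E; each must be blocked for d-separation to hold:
Path 1: T → K ← E
  K is a collider here and neither K nor any of its descendants is conditioned on, so the collider stays closed — the path is blocked at K.
Path 2: T → D ← F → H ← E
  F is a fork here and F is conditioned on, so the path is blocked at F.
Since every path is blocked, d-separation holds.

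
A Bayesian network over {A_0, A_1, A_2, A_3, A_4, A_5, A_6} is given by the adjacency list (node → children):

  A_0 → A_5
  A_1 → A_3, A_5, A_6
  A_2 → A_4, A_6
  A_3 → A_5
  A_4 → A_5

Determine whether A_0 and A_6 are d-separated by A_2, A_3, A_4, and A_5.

No — A_0 and A_6 are not d-separated given {A_2, A_3, A_4, A_5}.

3 paths connect A_0 and A_6; each must be blocked for d-separation to hold:
  1. A_0 → A_5 ← A_4 ← A_2 → A_6 — A_5:collider[open]; A_4:chain[blocks]; A_2:fork[blocks] ⇒ blocked
  2. A_0 → A_5 ← A_3 ← A_1 → A_6 — A_5:collider[open]; A_3:chain[blocks]; A_1:fork[open] ⇒ blocked
  3. A_0 → A_5 ← A_1 → A_6 — A_5:collider[open]; A_1:fork[open] ⇒ active
Since the path A_0 → A_5 ← A_1 → A_6 is active, A_0 and A_6 are not d-separated given {A_2, A_3, A_4, A_5}.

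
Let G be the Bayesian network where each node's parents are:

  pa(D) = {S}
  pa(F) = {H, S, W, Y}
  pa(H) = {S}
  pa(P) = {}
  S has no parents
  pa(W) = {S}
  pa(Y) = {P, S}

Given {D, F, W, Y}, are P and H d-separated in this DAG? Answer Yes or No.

No

There are 6 undirected paths between P and H; checking each against the conditioning set {D, F, W, Y}:
Path 1: P → Y ← S → W → F ← H
  W is a chain here and W is conditioned on, so the path is blocked at W.
Path 2: P → Y ← S → H
  Y is a collider and Y is conditioned on, which opens it; S is a fork and S is not conditioned on — no node blocks this path, so it is active.
Path 3: P → Y ← S → F ← H
  Y is a collider and Y is conditioned on, which opens it; S is a fork and S is not conditioned on; F is a collider and F is conditioned on, which opens it — no node blocks this path, so it is active.
Path 4: P → Y → F ← W ← S → H
  Y is a chain here and Y is conditioned on, so the path is blocked at Y.
Path 5: P → Y → F ← S → H
  Y is a chain here and Y is conditioned on, so the path is blocked at Y.
Path 6: P → Y → F ← H
  Y is a chain here and Y is conditioned on, so the path is blocked at Y.
Since the path P → Y ← S → H is active, P and H are not d-separated given {D, F, W, Y}.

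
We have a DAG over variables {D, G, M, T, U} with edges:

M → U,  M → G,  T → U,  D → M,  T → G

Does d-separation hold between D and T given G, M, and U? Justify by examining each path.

Yes

We examine all 2 paths between D and T:
Path 1: D → M → G ← T
  M is a chain here and M is conditioned on, so the path is blocked at M.
Path 2: D → M → U ← T
  M is a chain here and M is conditioned on, so the path is blocked at M.
Every path is blocked, so D and T are d-separated given {G, M, U}.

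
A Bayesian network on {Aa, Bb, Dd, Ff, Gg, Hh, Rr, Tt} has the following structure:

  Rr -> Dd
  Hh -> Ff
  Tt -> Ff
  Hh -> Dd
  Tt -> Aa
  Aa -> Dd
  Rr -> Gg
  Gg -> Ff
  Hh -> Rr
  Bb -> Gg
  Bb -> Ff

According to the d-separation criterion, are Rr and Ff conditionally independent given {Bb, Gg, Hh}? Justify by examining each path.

Yes — Rr and Ff are d-separated given {Bb, Gg, Hh}.

6 paths connect Rr and Ff; each must be blocked for d-separation to hold:
Path 1: Rr ← Hh → Ff
  Hh is a fork here and Hh is conditioned on, so the path is blocked at Hh.
Path 2: Rr ← Hh → Dd ← Aa ← Tt → Ff
  Hh is a fork here and Hh is conditioned on, so the path is blocked at Hh.
Path 3: Rr → Gg ← Bb → Ff
  Bb is a fork here and Bb is conditioned on, so the path is blocked at Bb.
Path 4: Rr → Gg → Ff
  Gg is a chain here and Gg is conditioned on, so the path is blocked at Gg.
Path 5: Rr → Dd ← Aa ← Tt → Ff
  Dd is a collider here and neither Dd nor any of its descendants is conditioned on, so the collider stays closed — the path is blocked at Dd.
Path 6: Rr → Dd ← Hh → Ff
  Dd is a collider here and neither Dd nor any of its descendants is conditioned on, so the collider stays closed — the path is blocked at Dd.
Since every path is blocked, d-separation holds.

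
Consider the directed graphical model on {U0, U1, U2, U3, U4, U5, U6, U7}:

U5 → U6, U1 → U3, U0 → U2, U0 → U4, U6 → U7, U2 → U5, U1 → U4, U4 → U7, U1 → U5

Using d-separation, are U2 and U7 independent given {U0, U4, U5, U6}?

Yes

Enumerating the 4 paths from U2 to U7 and testing each for blocking by {U0, U4, U5, U6}:
Path 1: U2 → U5 → U6 → U7
  U5 is a chain here and U5 is conditioned on, so the path is blocked at U5.
Path 2: U2 → U5 ← U1 → U4 → U7
  U4 is a chain here and U4 is conditioned on, so the path is blocked at U4.
Path 3: U2 ← U0 → U4 ← U1 → U5 → U6 → U7
  U0 is a fork here and U0 is conditioned on, so the path is blocked at U0.
Path 4: U2 ← U0 → U4 → U7
  U0 is a fork here and U0 is conditioned on, so the path is blocked at U0.
Every path is blocked, so U2 and U7 are d-separated given {U0, U4, U5, U6}.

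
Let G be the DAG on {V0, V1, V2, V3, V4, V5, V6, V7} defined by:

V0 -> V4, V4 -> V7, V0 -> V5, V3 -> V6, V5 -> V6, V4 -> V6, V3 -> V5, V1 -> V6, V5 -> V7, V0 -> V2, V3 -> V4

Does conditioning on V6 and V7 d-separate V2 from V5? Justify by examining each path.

Enumerating the 6 paths from V2 to V5 and testing each for blocking by {V6, V7}:
  1. V2 ← V0 → V5 — V0:fork[open] ⇒ active
  2. V2 ← V0 → V4 → V6 ← V3 → V5 — V0:fork[open]; V4:chain[open]; V6:collider[open]; V3:fork[open] ⇒ active
  3. V2 ← V0 → V4 → V6 ← V5 — V0:fork[open]; V4:chain[open]; V6:collider[open] ⇒ active
  4. V2 ← V0 → V4 ← V3 → V6 ← V5 — V0:fork[open]; V4:collider[open]; V3:fork[open]; V6:collider[open] ⇒ active
  5. V2 ← V0 → V4 ← V3 → V5 — V0:fork[open]; V4:collider[open]; V3:fork[open] ⇒ active
  6. V2 ← V0 → V4 → V7 ← V5 — V0:fork[open]; V4:chain[open]; V7:collider[open] ⇒ active
Because an active path exists, V2 and V5 are not d-separated.

No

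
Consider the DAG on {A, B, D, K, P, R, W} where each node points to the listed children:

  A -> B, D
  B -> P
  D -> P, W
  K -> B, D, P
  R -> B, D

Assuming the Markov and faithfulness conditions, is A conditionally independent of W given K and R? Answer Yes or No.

No

There are 6 undirected paths between A and W; checking each against the conditioning set {K, R}:
  1. A → D → W — D:chain[open] ⇒ active
  2. A → B → P ← D → W — B:chain[open]; P:collider[blocks]; D:fork[open] ⇒ blocked
  3. A → B → P ← K → D → W — B:chain[open]; P:collider[blocks]; K:fork[blocks]; D:chain[open] ⇒ blocked
  4. A → B ← K → D → W — B:collider[blocks]; K:fork[blocks]; D:chain[open] ⇒ blocked
  5. A → B ← K → P ← D → W — B:collider[blocks]; K:fork[blocks]; P:collider[blocks]; D:fork[open] ⇒ blocked
  6. A → B ← R → D → W — B:collider[blocks]; R:fork[blocks]; D:chain[open] ⇒ blocked
Because an active path exists, A and W are not d-separated.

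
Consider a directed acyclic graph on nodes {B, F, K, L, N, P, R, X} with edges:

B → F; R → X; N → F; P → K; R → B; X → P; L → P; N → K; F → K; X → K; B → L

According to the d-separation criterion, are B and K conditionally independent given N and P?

There are 6 undirected paths between B and K; checking each against the conditioning set {N, P}:
Path 1: B → L → P → K
  P is a chain here and P is conditioned on, so the path is blocked at P.
Path 2: B → L → P ← X → K
  L is a chain and L is not conditioned on; P is a collider and P is conditioned on, which opens it; X is a fork and X is not conditioned on — no node blocks this path, so it is active.
Path 3: B ← R → X → K
  R is a fork and R is not conditioned on; X is a chain and X is not conditioned on — no node blocks this path, so it is active.
Path 4: B ← R → X → P → K
  P is a chain here and P is conditioned on, so the path is blocked at P.
Path 5: B → F ← N → K
  F is a collider here and neither F nor any of its descendants is conditioned on, so the collider stays closed — the path is blocked at F.
Path 6: B → F → K
  F is a chain and F is not conditioned on — no node blocks this path, so it is active.
At least one path is unblocked, so d-separation fails.

No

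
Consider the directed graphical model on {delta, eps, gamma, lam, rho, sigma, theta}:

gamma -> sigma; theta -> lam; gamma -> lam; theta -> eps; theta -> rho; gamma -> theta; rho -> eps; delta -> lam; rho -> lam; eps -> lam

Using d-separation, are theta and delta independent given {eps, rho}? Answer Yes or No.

Yes

6 paths connect theta and delta; each must be blocked for d-separation to hold:
Path 1: theta → rho → lam ← delta
  rho is a chain here and rho is conditioned on, so the path is blocked at rho.
Path 2: theta → rho → eps → lam ← delta
  rho is a chain here and rho is conditioned on, so the path is blocked at rho.
Path 3: theta → lam ← delta
  lam is a collider here and neither lam nor any of its descendants is conditioned on, so the collider stays closed — the path is blocked at lam.
Path 4: theta → eps ← rho → lam ← delta
  rho is a fork here and rho is conditioned on, so the path is blocked at rho.
Path 5: theta → eps → lam ← delta
  eps is a chain here and eps is conditioned on, so the path is blocked at eps.
Path 6: theta ← gamma → lam ← delta
  lam is a collider here and neither lam nor any of its descendants is conditioned on, so the collider stays closed — the path is blocked at lam.
All paths are blocked; theta ⊥ delta | {eps, rho} holds.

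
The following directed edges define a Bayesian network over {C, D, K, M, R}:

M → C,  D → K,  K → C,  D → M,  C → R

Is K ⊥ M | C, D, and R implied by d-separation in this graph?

No

Enumerating the 2 paths from K to M and testing each for blocking by {C, D, R}:
Path 1: K ← D → M
  D is a fork here and D is conditioned on, so the path is blocked at D.
Path 2: K → C ← M
  C is a collider and C is conditioned on, which opens it — no node blocks this path, so it is active.
At least one path is unblocked, so d-separation fails.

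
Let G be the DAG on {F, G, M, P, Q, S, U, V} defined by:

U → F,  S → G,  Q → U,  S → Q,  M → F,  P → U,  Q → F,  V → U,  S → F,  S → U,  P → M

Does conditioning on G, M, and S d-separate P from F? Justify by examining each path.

Enumerating the 6 paths from P to F and testing each for blocking by {G, M, S}:
  1. P → M → F — M:chain[blocks] ⇒ blocked
  2. P → U ← Q → F — U:collider[blocks]; Q:fork[open] ⇒ blocked
  3. P → U ← Q ← S → F — U:collider[blocks]; Q:chain[open]; S:fork[blocks] ⇒ blocked
  4. P → U → F — U:chain[open] ⇒ active
  5. P → U ← S → Q → F — U:collider[blocks]; S:fork[blocks]; Q:chain[open] ⇒ blocked
  6. P → U ← S → F — U:collider[blocks]; S:fork[blocks] ⇒ blocked
Because an active path exists, P and F are not d-separated.

No — P and F are not d-separated given {G, M, S}.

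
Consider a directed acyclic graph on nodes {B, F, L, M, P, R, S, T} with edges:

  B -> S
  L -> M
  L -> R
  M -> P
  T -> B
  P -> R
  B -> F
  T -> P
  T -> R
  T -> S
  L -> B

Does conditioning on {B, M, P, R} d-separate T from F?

Yes — T and F are d-separated given {B, M, P, R}.

6 paths connect T and F; each must be blocked for d-separation to hold:
  1. T → P → R ← L → B → F — P:chain[blocks]; R:collider[open]; L:fork[open]; B:chain[blocks] ⇒ blocked
  2. T → P ← M ← L → B → F — P:collider[open]; M:chain[blocks]; L:fork[open]; B:chain[blocks] ⇒ blocked
  3. T → S ← B → F — S:collider[blocks]; B:fork[blocks] ⇒ blocked
  4. T → R ← P ← M ← L → B → F — R:collider[open]; P:chain[blocks]; M:chain[blocks]; L:fork[open]; B:chain[blocks] ⇒ blocked
  5. T → R ← L → B → F — R:collider[open]; L:fork[open]; B:chain[blocks] ⇒ blocked
  6. T → B → F — B:chain[blocks] ⇒ blocked
Since every path is blocked, d-separation holds.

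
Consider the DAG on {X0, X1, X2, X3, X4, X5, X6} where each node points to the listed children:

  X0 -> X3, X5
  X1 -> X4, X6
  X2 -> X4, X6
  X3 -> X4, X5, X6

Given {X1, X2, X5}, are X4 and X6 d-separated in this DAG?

No

3 paths connect X4 and X6; each must be blocked for d-separation to hold:
Path 1: X4 ← X3 → X6
  X3 is a fork and X3 is not conditioned on — no node blocks this path, so it is active.
Path 2: X4 ← X1 → X6
  X1 is a fork here and X1 is conditioned on, so the path is blocked at X1.
Path 3: X4 ← X2 → X6
  X2 is a fork here and X2 is conditioned on, so the path is blocked at X2.
At least one path is unblocked, so d-separation fails.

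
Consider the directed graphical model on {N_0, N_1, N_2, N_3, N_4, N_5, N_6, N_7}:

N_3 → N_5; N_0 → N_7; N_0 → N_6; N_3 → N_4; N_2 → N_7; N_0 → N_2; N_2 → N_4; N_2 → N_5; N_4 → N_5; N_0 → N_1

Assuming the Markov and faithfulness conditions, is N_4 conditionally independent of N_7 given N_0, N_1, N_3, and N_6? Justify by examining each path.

We examine all 6 paths between N_4 and N_7:
Path 1: N_4 ← N_2 ← N_0 → N_7
  N_0 is a fork here and N_0 is conditioned on, so the path is blocked at N_0.
Path 2: N_4 ← N_2 → N_7
  N_2 is a fork and N_2 is not conditioned on — no node blocks this path, so it is active.
Path 3: N_4 → N_5 ← N_2 ← N_0 → N_7
  N_5 is a collider here and neither N_5 nor any of its descendants is conditioned on, so the collider stays closed — the path is blocked at N_5.
Path 4: N_4 → N_5 ← N_2 → N_7
  N_5 is a collider here and neither N_5 nor any of its descendants is conditioned on, so the collider stays closed — the path is blocked at N_5.
Path 5: N_4 ← N_3 → N_5 ← N_2 ← N_0 → N_7
  N_3 is a fork here and N_3 is conditioned on, so the path is blocked at N_3.
Path 6: N_4 ← N_3 → N_5 ← N_2 → N_7
  N_3 is a fork here and N_3 is conditioned on, so the path is blocked at N_3.
Because an active path exists, N_4 and N_7 are not d-separated.

No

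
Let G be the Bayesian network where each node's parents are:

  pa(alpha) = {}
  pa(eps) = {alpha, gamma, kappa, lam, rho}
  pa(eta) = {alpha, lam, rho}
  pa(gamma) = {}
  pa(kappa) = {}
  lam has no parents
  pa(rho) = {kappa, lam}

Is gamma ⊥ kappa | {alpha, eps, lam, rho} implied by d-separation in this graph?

6 paths connect gamma and kappa; each must be blocked for d-separation to hold:
Path 1: gamma → eps ← lam → eta ← rho ← kappa
  lam is a fork here and lam is conditioned on, so the path is blocked at lam.
Path 2: gamma → eps ← lam → rho ← kappa
  lam is a fork here and lam is conditioned on, so the path is blocked at lam.
Path 3: gamma → eps ← alpha → eta ← lam → rho ← kappa
  alpha is a fork here and alpha is conditioned on, so the path is blocked at alpha.
Path 4: gamma → eps ← alpha → eta ← rho ← kappa
  alpha is a fork here and alpha is conditioned on, so the path is blocked at alpha.
Path 5: gamma → eps ← kappa
  eps is a collider and eps is conditioned on, which opens it — no node blocks this path, so it is active.
Path 6: gamma → eps ← rho ← kappa
  rho is a chain here and rho is conditioned on, so the path is blocked at rho.
At least one path is unblocked, so d-separation fails.

No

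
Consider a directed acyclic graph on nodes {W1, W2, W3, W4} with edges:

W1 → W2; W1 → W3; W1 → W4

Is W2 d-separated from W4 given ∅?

The only undirected path from W2 to W4 is:
Path 1: W2 ← W1 → W4
  W1 is a fork and W1 is not conditioned on — no node blocks this path, so it is active.
At least one path is unblocked, so d-separation fails.

No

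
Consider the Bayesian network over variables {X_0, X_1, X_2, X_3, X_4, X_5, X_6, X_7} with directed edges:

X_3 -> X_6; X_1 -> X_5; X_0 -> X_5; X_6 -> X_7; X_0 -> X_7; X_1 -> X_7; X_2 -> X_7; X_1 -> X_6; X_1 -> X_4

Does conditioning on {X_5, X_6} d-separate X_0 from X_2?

3 paths connect X_0 and X_2; each must be blocked for d-separation to hold:
Path 1: X_0 → X_5 ← X_1 → X_7 ← X_2
  X_7 is a collider here and neither X_7 nor any of its descendants is conditioned on, so the collider stays closed — the path is blocked at X_7.
Path 2: X_0 → X_5 ← X_1 → X_6 → X_7 ← X_2
  X_6 is a chain here and X_6 is conditioned on, so the path is blocked at X_6.
Path 3: X_0 → X_7 ← X_2
  X_7 is a collider here and neither X_7 nor any of its descendants is conditioned on, so the collider stays closed — the path is blocked at X_7.
Every path is blocked, so X_0 and X_2 are d-separated given {X_5, X_6}.

Yes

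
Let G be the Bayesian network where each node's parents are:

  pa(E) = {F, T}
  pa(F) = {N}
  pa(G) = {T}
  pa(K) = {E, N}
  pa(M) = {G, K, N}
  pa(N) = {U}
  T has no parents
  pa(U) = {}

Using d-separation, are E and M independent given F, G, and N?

There are 5 undirected paths between E and M; checking each against the conditioning set {F, G, N}:
Path 1: E ← T → G → M
  G is a chain here and G is conditioned on, so the path is blocked at G.
Path 2: E ← F ← N → K → M
  F is a chain here and F is conditioned on, so the path is blocked at F.
Path 3: E ← F ← N → M
  F is a chain here and F is conditioned on, so the path is blocked at F.
Path 4: E → K ← N → M
  K is a collider here and neither K nor any of its descendants is conditioned on, so the collider stays closed — the path is blocked at K.
Path 5: E → K → M
  K is a chain and K is not conditioned on — no node blocks this path, so it is active.
Because an active path exists, E and M are not d-separated.

No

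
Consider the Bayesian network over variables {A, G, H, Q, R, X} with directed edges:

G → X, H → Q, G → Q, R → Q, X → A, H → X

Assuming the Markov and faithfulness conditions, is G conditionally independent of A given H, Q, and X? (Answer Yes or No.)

2 paths connect G and A; each must be blocked for d-separation to hold:
Path 1: G → Q ← H → X → A
  H is a fork here and H is conditioned on, so the path is blocked at H.
Path 2: G → X → A
  X is a chain here and X is conditioned on, so the path is blocked at X.
Every path is blocked, so G and A are d-separated given {H, Q, X}.

Yes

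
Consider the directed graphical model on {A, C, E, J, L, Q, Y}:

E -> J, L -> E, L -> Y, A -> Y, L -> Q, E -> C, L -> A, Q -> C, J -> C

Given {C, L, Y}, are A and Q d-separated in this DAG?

There are 6 undirected paths between A and Q; checking each against the conditioning set {C, L, Y}:
Path 1: A → Y ← L → E → J → C ← Q
  L is a fork here and L is conditioned on, so the path is blocked at L.
Path 2: A → Y ← L → E → C ← Q
  L is a fork here and L is conditioned on, so the path is blocked at L.
Path 3: A → Y ← L → Q
  L is a fork here and L is conditioned on, so the path is blocked at L.
Path 4: A ← L → E → J → C ← Q
  L is a fork here and L is conditioned on, so the path is blocked at L.
Path 5: A ← L → E → C ← Q
  L is a fork here and L is conditioned on, so the path is blocked at L.
Path 6: A ← L → Q
  L is a fork here and L is conditioned on, so the path is blocked at L.
All paths are blocked; A ⊥ Q | {C, L, Y} holds.

Yes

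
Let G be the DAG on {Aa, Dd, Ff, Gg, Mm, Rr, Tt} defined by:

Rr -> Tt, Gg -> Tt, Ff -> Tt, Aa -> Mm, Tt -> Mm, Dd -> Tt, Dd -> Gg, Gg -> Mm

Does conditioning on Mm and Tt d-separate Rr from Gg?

3 paths connect Rr and Gg; each must be blocked for d-separation to hold:
Path 1: Rr → Tt → Mm ← Gg
  Tt is a chain here and Tt is conditioned on, so the path is blocked at Tt.
Path 2: Rr → Tt ← Dd → Gg
  Tt is a collider and Tt is conditioned on, which opens it; Dd is a fork and Dd is not conditioned on — no node blocks this path, so it is active.
Path 3: Rr → Tt ← Gg
  Tt is a collider and Tt is conditioned on, which opens it — no node blocks this path, so it is active.
Because an active path exists, Rr and Gg are not d-separated.

No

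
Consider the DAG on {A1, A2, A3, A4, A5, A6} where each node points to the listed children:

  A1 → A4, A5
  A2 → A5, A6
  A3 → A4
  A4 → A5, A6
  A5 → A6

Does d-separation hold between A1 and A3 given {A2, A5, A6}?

Enumerating the 4 paths from A1 to A3 and testing each for blocking by {A2, A5, A6}:
Path 1: A1 → A5 ← A4 ← A3
  A5 is a collider and A5 is conditioned on, which opens it; A4 is a chain and A4 is not conditioned on — no node blocks this path, so it is active.
Path 2: A1 → A5 → A6 ← A4 ← A3
  A5 is a chain here and A5 is conditioned on, so the path is blocked at A5.
Path 3: A1 → A5 ← A2 → A6 ← A4 ← A3
  A2 is a fork here and A2 is conditioned on, so the path is blocked at A2.
Path 4: A1 → A4 ← A3
  A4 is a collider and its descendant A5 is conditioned on, which opens it — no node blocks this path, so it is active.
Because an active path exists, A1 and A3 are not d-separated.

No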